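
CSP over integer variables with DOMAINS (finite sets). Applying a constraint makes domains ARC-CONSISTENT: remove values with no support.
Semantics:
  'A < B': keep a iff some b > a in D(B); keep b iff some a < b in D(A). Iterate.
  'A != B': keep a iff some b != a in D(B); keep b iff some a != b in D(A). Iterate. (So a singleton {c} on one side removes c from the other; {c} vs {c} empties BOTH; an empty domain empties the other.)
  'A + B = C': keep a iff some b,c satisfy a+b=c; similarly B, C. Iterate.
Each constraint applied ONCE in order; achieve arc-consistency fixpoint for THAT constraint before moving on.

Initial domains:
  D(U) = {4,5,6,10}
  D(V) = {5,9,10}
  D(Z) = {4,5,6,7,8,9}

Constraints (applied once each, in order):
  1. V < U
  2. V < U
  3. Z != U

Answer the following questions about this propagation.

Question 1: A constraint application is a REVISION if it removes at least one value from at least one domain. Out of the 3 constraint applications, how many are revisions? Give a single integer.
Answer: 1

Derivation:
Constraint 1 (V < U) on D(V)={5,9,10} D(U)={4,5,6,10}: V {5,9,10}->{5,9}; U {4,5,6,10}->{6,10} => REVISION
Constraint 2 (V < U) on D(V)={5,9} D(U)={6,10}: no change => not a revision
Constraint 3 (Z != U) on D(Z)={4,5,6,7,8,9} D(U)={6,10}: no change => not a revision
Total revisions = 1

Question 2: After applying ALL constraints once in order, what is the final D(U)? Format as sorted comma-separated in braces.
Answer: {6,10}

Derivation:
Constraint 1 (V < U) on D(V)={5,9,10} D(U)={4,5,6,10}: V {5,9,10}->{5,9}; U {4,5,6,10}->{6,10}
Constraint 2 (V < U) on D(V)={5,9} D(U)={6,10}: no change
Constraint 3 (Z != U) on D(Z)={4,5,6,7,8,9} D(U)={6,10}: no change
So after all 3 constraints: D(U) = {6,10}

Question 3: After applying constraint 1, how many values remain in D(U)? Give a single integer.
Constraint 1 (V < U) on D(V)={5,9,10} D(U)={4,5,6,10}: V {5,9,10}->{5,9}; U {4,5,6,10}->{6,10}
So after constraint 1: D(U)={6,10}, size = 2

Answer: 2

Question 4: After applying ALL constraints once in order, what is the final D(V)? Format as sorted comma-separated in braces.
Constraint 1 (V < U) on D(V)={5,9,10} D(U)={4,5,6,10}: V {5,9,10}->{5,9}; U {4,5,6,10}->{6,10}
Constraint 2 (V < U) on D(V)={5,9} D(U)={6,10}: no change
Constraint 3 (Z != U) on D(Z)={4,5,6,7,8,9} D(U)={6,10}: no change
So after all 3 constraints: D(V) = {5,9}

Answer: {5,9}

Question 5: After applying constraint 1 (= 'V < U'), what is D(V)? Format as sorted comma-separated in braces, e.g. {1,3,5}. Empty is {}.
Answer: {5,9}

Derivation:
Constraint 1 (V < U) on D(V)={5,9,10} D(U)={4,5,6,10}: V {5,9,10}->{5,9}; U {4,5,6,10}->{6,10}
So after constraint 1: D(V) = {5,9}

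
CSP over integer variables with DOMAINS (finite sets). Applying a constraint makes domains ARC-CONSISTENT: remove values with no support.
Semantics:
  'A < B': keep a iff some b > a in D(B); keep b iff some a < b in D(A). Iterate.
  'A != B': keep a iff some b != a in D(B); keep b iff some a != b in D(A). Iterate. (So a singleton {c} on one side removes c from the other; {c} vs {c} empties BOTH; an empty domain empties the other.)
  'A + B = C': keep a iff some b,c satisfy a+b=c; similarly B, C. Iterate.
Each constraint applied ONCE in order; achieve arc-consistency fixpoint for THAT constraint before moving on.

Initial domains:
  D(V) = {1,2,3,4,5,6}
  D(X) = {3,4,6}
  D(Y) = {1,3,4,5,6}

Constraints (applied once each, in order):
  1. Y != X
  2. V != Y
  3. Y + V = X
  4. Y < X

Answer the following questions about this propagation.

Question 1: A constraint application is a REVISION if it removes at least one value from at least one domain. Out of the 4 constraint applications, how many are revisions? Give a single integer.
Answer: 1

Derivation:
Constraint 1 (Y != X) on D(Y)={1,3,4,5,6} D(X)={3,4,6}: no change => not a revision
Constraint 2 (V != Y) on D(V)={1,2,3,4,5,6} D(Y)={1,3,4,5,6}: no change => not a revision
Constraint 3 (Y + V = X) on D(Y)={1,3,4,5,6} D(V)={1,2,3,4,5,6} D(X)={3,4,6}: Y {1,3,4,5,6}->{1,3,4,5}; V {1,2,3,4,5,6}->{1,2,3,5} => REVISION
Constraint 4 (Y < X) on D(Y)={1,3,4,5} D(X)={3,4,6}: no change => not a revision
Total revisions = 1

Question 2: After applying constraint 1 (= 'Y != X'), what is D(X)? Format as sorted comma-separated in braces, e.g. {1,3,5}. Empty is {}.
Constraint 1 (Y != X) on D(Y)={1,3,4,5,6} D(X)={3,4,6}: no change
So after constraint 1: D(X) = {3,4,6}

Answer: {3,4,6}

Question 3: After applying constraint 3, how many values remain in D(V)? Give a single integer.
Constraint 1 (Y != X) on D(Y)={1,3,4,5,6} D(X)={3,4,6}: no change
Constraint 2 (V != Y) on D(V)={1,2,3,4,5,6} D(Y)={1,3,4,5,6}: no change
Constraint 3 (Y + V = X) on D(Y)={1,3,4,5,6} D(V)={1,2,3,4,5,6} D(X)={3,4,6}: Y {1,3,4,5,6}->{1,3,4,5}; V {1,2,3,4,5,6}->{1,2,3,5}
So after constraint 3: D(V)={1,2,3,5}, size = 4

Answer: 4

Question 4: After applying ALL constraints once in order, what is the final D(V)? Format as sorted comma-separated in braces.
Constraint 1 (Y != X) on D(Y)={1,3,4,5,6} D(X)={3,4,6}: no change
Constraint 2 (V != Y) on D(V)={1,2,3,4,5,6} D(Y)={1,3,4,5,6}: no change
Constraint 3 (Y + V = X) on D(Y)={1,3,4,5,6} D(V)={1,2,3,4,5,6} D(X)={3,4,6}: Y {1,3,4,5,6}->{1,3,4,5}; V {1,2,3,4,5,6}->{1,2,3,5}
Constraint 4 (Y < X) on D(Y)={1,3,4,5} D(X)={3,4,6}: no change
So after all 4 constraints: D(V) = {1,2,3,5}

Answer: {1,2,3,5}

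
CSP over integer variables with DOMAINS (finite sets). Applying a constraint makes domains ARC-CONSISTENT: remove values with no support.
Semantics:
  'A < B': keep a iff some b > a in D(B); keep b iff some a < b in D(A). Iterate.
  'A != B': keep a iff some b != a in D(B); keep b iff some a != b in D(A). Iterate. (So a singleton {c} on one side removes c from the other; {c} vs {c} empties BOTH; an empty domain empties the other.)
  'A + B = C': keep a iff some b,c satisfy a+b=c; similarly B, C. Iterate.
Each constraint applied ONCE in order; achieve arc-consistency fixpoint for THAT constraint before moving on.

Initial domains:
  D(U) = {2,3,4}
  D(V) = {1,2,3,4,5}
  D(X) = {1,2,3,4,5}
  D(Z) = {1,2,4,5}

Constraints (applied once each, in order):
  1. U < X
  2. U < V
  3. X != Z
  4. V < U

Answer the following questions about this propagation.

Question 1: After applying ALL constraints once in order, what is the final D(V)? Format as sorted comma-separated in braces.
Answer: {3}

Derivation:
Constraint 1 (U < X) on D(U)={2,3,4} D(X)={1,2,3,4,5}: X {1,2,3,4,5}->{3,4,5}
Constraint 2 (U < V) on D(U)={2,3,4} D(V)={1,2,3,4,5}: V {1,2,3,4,5}->{3,4,5}
Constraint 3 (X != Z) on D(X)={3,4,5} D(Z)={1,2,4,5}: no change
Constraint 4 (V < U) on D(V)={3,4,5} D(U)={2,3,4}: V {3,4,5}->{3}; U {2,3,4}->{4}
So after all 4 constraints: D(V) = {3}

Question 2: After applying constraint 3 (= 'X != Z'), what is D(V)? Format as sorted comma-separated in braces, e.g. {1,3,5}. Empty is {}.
Answer: {3,4,5}

Derivation:
Constraint 1 (U < X) on D(U)={2,3,4} D(X)={1,2,3,4,5}: X {1,2,3,4,5}->{3,4,5}
Constraint 2 (U < V) on D(U)={2,3,4} D(V)={1,2,3,4,5}: V {1,2,3,4,5}->{3,4,5}
Constraint 3 (X != Z) on D(X)={3,4,5} D(Z)={1,2,4,5}: no change
So after constraint 3: D(V) = {3,4,5}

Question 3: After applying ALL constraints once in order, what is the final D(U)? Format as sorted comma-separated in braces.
Answer: {4}

Derivation:
Constraint 1 (U < X) on D(U)={2,3,4} D(X)={1,2,3,4,5}: X {1,2,3,4,5}->{3,4,5}
Constraint 2 (U < V) on D(U)={2,3,4} D(V)={1,2,3,4,5}: V {1,2,3,4,5}->{3,4,5}
Constraint 3 (X != Z) on D(X)={3,4,5} D(Z)={1,2,4,5}: no change
Constraint 4 (V < U) on D(V)={3,4,5} D(U)={2,3,4}: V {3,4,5}->{3}; U {2,3,4}->{4}
So after all 4 constraints: D(U) = {4}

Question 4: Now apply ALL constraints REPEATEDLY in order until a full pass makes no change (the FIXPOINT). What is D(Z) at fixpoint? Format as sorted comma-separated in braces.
pass 0 (initial): D(Z)={1,2,4,5}
pass 1: U {2,3,4}->{4}; V {1,2,3,4,5}->{3}; X {1,2,3,4,5}->{3,4,5}
pass 2: U {4}->{}; V {3}->{}; X {3,4,5}->{5}; Z {1,2,4,5}->{1,2,4}
pass 3: X {5}->{}; Z {1,2,4}->{}
pass 4: no change
Fixpoint after 4 passes: D(Z) = {}

Answer: {}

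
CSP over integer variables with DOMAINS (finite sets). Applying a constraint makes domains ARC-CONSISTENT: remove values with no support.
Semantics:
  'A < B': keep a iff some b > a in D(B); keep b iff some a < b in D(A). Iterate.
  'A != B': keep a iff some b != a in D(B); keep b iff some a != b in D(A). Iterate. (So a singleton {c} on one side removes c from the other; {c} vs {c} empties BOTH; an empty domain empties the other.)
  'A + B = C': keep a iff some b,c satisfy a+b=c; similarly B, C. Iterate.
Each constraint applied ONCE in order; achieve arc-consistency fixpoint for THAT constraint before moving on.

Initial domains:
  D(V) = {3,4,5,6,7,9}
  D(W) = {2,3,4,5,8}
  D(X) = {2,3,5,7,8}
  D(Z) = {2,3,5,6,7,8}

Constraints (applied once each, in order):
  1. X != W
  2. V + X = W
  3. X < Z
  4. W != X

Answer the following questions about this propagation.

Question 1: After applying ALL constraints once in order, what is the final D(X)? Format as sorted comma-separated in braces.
Answer: {2,3,5}

Derivation:
Constraint 1 (X != W) on D(X)={2,3,5,7,8} D(W)={2,3,4,5,8}: no change
Constraint 2 (V + X = W) on D(V)={3,4,5,6,7,9} D(X)={2,3,5,7,8} D(W)={2,3,4,5,8}: V {3,4,5,6,7,9}->{3,5,6}; X {2,3,5,7,8}->{2,3,5}; W {2,3,4,5,8}->{5,8}
Constraint 3 (X < Z) on D(X)={2,3,5} D(Z)={2,3,5,6,7,8}: Z {2,3,5,6,7,8}->{3,5,6,7,8}
Constraint 4 (W != X) on D(W)={5,8} D(X)={2,3,5}: no change
So after all 4 constraints: D(X) = {2,3,5}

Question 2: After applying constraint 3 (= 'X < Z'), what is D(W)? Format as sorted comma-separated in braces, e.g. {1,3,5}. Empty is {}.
Answer: {5,8}

Derivation:
Constraint 1 (X != W) on D(X)={2,3,5,7,8} D(W)={2,3,4,5,8}: no change
Constraint 2 (V + X = W) on D(V)={3,4,5,6,7,9} D(X)={2,3,5,7,8} D(W)={2,3,4,5,8}: V {3,4,5,6,7,9}->{3,5,6}; X {2,3,5,7,8}->{2,3,5}; W {2,3,4,5,8}->{5,8}
Constraint 3 (X < Z) on D(X)={2,3,5} D(Z)={2,3,5,6,7,8}: Z {2,3,5,6,7,8}->{3,5,6,7,8}
So after constraint 3: D(W) = {5,8}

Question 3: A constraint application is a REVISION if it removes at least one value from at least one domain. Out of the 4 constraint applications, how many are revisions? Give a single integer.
Answer: 2

Derivation:
Constraint 1 (X != W) on D(X)={2,3,5,7,8} D(W)={2,3,4,5,8}: no change => not a revision
Constraint 2 (V + X = W) on D(V)={3,4,5,6,7,9} D(X)={2,3,5,7,8} D(W)={2,3,4,5,8}: V {3,4,5,6,7,9}->{3,5,6}; X {2,3,5,7,8}->{2,3,5}; W {2,3,4,5,8}->{5,8} => REVISION
Constraint 3 (X < Z) on D(X)={2,3,5} D(Z)={2,3,5,6,7,8}: Z {2,3,5,6,7,8}->{3,5,6,7,8} => REVISION
Constraint 4 (W != X) on D(W)={5,8} D(X)={2,3,5}: no change => not a revision
Total revisions = 2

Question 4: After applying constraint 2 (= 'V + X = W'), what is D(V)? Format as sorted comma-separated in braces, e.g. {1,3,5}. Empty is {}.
Constraint 1 (X != W) on D(X)={2,3,5,7,8} D(W)={2,3,4,5,8}: no change
Constraint 2 (V + X = W) on D(V)={3,4,5,6,7,9} D(X)={2,3,5,7,8} D(W)={2,3,4,5,8}: V {3,4,5,6,7,9}->{3,5,6}; X {2,3,5,7,8}->{2,3,5}; W {2,3,4,5,8}->{5,8}
So after constraint 2: D(V) = {3,5,6}

Answer: {3,5,6}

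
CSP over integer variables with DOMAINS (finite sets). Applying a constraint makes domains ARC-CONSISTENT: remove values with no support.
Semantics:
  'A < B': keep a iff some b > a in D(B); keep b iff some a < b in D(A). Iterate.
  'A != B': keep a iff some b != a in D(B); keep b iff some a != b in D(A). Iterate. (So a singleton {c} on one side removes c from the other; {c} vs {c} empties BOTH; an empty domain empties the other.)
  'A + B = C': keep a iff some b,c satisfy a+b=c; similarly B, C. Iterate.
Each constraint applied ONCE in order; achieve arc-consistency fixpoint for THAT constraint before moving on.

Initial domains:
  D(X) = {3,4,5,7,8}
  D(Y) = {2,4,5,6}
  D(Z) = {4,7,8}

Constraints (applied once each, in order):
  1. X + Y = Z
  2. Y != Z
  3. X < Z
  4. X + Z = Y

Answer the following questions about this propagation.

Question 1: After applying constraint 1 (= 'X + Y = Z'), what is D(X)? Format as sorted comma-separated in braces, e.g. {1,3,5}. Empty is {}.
Constraint 1 (X + Y = Z) on D(X)={3,4,5,7,8} D(Y)={2,4,5,6} D(Z)={4,7,8}: X {3,4,5,7,8}->{3,4,5}; Y {2,4,5,6}->{2,4,5}; Z {4,7,8}->{7,8}
So after constraint 1: D(X) = {3,4,5}

Answer: {3,4,5}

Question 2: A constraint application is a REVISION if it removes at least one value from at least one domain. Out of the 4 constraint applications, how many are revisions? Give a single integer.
Answer: 2

Derivation:
Constraint 1 (X + Y = Z) on D(X)={3,4,5,7,8} D(Y)={2,4,5,6} D(Z)={4,7,8}: X {3,4,5,7,8}->{3,4,5}; Y {2,4,5,6}->{2,4,5}; Z {4,7,8}->{7,8} => REVISION
Constraint 2 (Y != Z) on D(Y)={2,4,5} D(Z)={7,8}: no change => not a revision
Constraint 3 (X < Z) on D(X)={3,4,5} D(Z)={7,8}: no change => not a revision
Constraint 4 (X + Z = Y) on D(X)={3,4,5} D(Z)={7,8} D(Y)={2,4,5}: X {3,4,5}->{}; Z {7,8}->{}; Y {2,4,5}->{} => REVISION
Total revisions = 2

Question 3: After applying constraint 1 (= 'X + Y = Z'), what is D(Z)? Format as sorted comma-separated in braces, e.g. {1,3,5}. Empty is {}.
Constraint 1 (X + Y = Z) on D(X)={3,4,5,7,8} D(Y)={2,4,5,6} D(Z)={4,7,8}: X {3,4,5,7,8}->{3,4,5}; Y {2,4,5,6}->{2,4,5}; Z {4,7,8}->{7,8}
So after constraint 1: D(Z) = {7,8}

Answer: {7,8}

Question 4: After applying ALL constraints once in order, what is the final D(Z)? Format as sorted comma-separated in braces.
Constraint 1 (X + Y = Z) on D(X)={3,4,5,7,8} D(Y)={2,4,5,6} D(Z)={4,7,8}: X {3,4,5,7,8}->{3,4,5}; Y {2,4,5,6}->{2,4,5}; Z {4,7,8}->{7,8}
Constraint 2 (Y != Z) on D(Y)={2,4,5} D(Z)={7,8}: no change
Constraint 3 (X < Z) on D(X)={3,4,5} D(Z)={7,8}: no change
Constraint 4 (X + Z = Y) on D(X)={3,4,5} D(Z)={7,8} D(Y)={2,4,5}: X {3,4,5}->{}; Z {7,8}->{}; Y {2,4,5}->{}
So after all 4 constraints: D(Z) = {}

Answer: {}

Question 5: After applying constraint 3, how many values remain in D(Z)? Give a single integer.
Answer: 2

Derivation:
Constraint 1 (X + Y = Z) on D(X)={3,4,5,7,8} D(Y)={2,4,5,6} D(Z)={4,7,8}: X {3,4,5,7,8}->{3,4,5}; Y {2,4,5,6}->{2,4,5}; Z {4,7,8}->{7,8}
Constraint 2 (Y != Z) on D(Y)={2,4,5} D(Z)={7,8}: no change
Constraint 3 (X < Z) on D(X)={3,4,5} D(Z)={7,8}: no change
So after constraint 3: D(Z)={7,8}, size = 2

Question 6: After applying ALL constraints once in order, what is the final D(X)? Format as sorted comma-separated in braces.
Answer: {}

Derivation:
Constraint 1 (X + Y = Z) on D(X)={3,4,5,7,8} D(Y)={2,4,5,6} D(Z)={4,7,8}: X {3,4,5,7,8}->{3,4,5}; Y {2,4,5,6}->{2,4,5}; Z {4,7,8}->{7,8}
Constraint 2 (Y != Z) on D(Y)={2,4,5} D(Z)={7,8}: no change
Constraint 3 (X < Z) on D(X)={3,4,5} D(Z)={7,8}: no change
Constraint 4 (X + Z = Y) on D(X)={3,4,5} D(Z)={7,8} D(Y)={2,4,5}: X {3,4,5}->{}; Z {7,8}->{}; Y {2,4,5}->{}
So after all 4 constraints: D(X) = {}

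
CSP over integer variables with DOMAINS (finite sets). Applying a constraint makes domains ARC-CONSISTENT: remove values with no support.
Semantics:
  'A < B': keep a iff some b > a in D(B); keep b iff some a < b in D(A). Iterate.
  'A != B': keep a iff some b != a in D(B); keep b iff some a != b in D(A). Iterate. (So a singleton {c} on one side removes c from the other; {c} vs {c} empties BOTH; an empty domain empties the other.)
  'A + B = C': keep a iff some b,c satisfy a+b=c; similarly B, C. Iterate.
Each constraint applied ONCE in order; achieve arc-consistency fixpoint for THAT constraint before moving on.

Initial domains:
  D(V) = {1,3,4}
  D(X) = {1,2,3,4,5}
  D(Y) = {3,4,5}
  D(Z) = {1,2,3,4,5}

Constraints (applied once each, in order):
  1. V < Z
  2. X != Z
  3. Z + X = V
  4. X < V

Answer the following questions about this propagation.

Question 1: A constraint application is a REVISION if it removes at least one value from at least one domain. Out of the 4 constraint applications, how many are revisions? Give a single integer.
Answer: 2

Derivation:
Constraint 1 (V < Z) on D(V)={1,3,4} D(Z)={1,2,3,4,5}: Z {1,2,3,4,5}->{2,3,4,5} => REVISION
Constraint 2 (X != Z) on D(X)={1,2,3,4,5} D(Z)={2,3,4,5}: no change => not a revision
Constraint 3 (Z + X = V) on D(Z)={2,3,4,5} D(X)={1,2,3,4,5} D(V)={1,3,4}: Z {2,3,4,5}->{2,3}; X {1,2,3,4,5}->{1,2}; V {1,3,4}->{3,4} => REVISION
Constraint 4 (X < V) on D(X)={1,2} D(V)={3,4}: no change => not a revision
Total revisions = 2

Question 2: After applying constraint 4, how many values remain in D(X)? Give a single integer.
Constraint 1 (V < Z) on D(V)={1,3,4} D(Z)={1,2,3,4,5}: Z {1,2,3,4,5}->{2,3,4,5}
Constraint 2 (X != Z) on D(X)={1,2,3,4,5} D(Z)={2,3,4,5}: no change
Constraint 3 (Z + X = V) on D(Z)={2,3,4,5} D(X)={1,2,3,4,5} D(V)={1,3,4}: Z {2,3,4,5}->{2,3}; X {1,2,3,4,5}->{1,2}; V {1,3,4}->{3,4}
Constraint 4 (X < V) on D(X)={1,2} D(V)={3,4}: no change
So after constraint 4: D(X)={1,2}, size = 2

Answer: 2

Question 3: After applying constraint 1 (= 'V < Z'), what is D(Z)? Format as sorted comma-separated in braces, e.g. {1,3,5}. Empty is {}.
Answer: {2,3,4,5}

Derivation:
Constraint 1 (V < Z) on D(V)={1,3,4} D(Z)={1,2,3,4,5}: Z {1,2,3,4,5}->{2,3,4,5}
So after constraint 1: D(Z) = {2,3,4,5}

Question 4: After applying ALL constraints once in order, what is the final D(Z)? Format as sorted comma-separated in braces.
Constraint 1 (V < Z) on D(V)={1,3,4} D(Z)={1,2,3,4,5}: Z {1,2,3,4,5}->{2,3,4,5}
Constraint 2 (X != Z) on D(X)={1,2,3,4,5} D(Z)={2,3,4,5}: no change
Constraint 3 (Z + X = V) on D(Z)={2,3,4,5} D(X)={1,2,3,4,5} D(V)={1,3,4}: Z {2,3,4,5}->{2,3}; X {1,2,3,4,5}->{1,2}; V {1,3,4}->{3,4}
Constraint 4 (X < V) on D(X)={1,2} D(V)={3,4}: no change
So after all 4 constraints: D(Z) = {2,3}

Answer: {2,3}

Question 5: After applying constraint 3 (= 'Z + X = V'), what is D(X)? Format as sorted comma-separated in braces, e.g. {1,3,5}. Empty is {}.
Answer: {1,2}

Derivation:
Constraint 1 (V < Z) on D(V)={1,3,4} D(Z)={1,2,3,4,5}: Z {1,2,3,4,5}->{2,3,4,5}
Constraint 2 (X != Z) on D(X)={1,2,3,4,5} D(Z)={2,3,4,5}: no change
Constraint 3 (Z + X = V) on D(Z)={2,3,4,5} D(X)={1,2,3,4,5} D(V)={1,3,4}: Z {2,3,4,5}->{2,3}; X {1,2,3,4,5}->{1,2}; V {1,3,4}->{3,4}
So after constraint 3: D(X) = {1,2}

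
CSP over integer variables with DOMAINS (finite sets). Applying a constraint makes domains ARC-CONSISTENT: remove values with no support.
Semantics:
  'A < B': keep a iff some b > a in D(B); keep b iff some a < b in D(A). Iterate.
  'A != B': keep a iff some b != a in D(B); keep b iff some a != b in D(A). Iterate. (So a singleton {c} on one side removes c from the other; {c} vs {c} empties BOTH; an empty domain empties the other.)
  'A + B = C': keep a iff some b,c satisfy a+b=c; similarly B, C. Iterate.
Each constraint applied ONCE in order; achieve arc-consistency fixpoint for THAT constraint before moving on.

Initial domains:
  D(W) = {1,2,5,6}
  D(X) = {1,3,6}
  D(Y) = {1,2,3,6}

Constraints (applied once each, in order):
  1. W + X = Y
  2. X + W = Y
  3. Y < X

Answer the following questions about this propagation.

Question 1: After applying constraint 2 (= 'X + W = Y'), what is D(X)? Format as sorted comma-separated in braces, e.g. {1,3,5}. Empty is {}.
Constraint 1 (W + X = Y) on D(W)={1,2,5,6} D(X)={1,3,6} D(Y)={1,2,3,6}: W {1,2,5,6}->{1,2,5}; X {1,3,6}->{1}; Y {1,2,3,6}->{2,3,6}
Constraint 2 (X + W = Y) on D(X)={1} D(W)={1,2,5} D(Y)={2,3,6}: no change
So after constraint 2: D(X) = {1}

Answer: {1}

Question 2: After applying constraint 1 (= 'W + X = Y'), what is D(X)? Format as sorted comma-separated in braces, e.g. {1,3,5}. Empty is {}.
Constraint 1 (W + X = Y) on D(W)={1,2,5,6} D(X)={1,3,6} D(Y)={1,2,3,6}: W {1,2,5,6}->{1,2,5}; X {1,3,6}->{1}; Y {1,2,3,6}->{2,3,6}
So after constraint 1: D(X) = {1}

Answer: {1}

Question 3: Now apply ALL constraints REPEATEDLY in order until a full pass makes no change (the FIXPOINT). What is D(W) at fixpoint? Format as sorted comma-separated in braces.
Answer: {}

Derivation:
pass 0 (initial): D(W)={1,2,5,6}
pass 1: W {1,2,5,6}->{1,2,5}; X {1,3,6}->{}; Y {1,2,3,6}->{}
pass 2: W {1,2,5}->{}
pass 3: no change
Fixpoint after 3 passes: D(W) = {}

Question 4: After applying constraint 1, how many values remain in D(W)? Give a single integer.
Constraint 1 (W + X = Y) on D(W)={1,2,5,6} D(X)={1,3,6} D(Y)={1,2,3,6}: W {1,2,5,6}->{1,2,5}; X {1,3,6}->{1}; Y {1,2,3,6}->{2,3,6}
So after constraint 1: D(W)={1,2,5}, size = 3

Answer: 3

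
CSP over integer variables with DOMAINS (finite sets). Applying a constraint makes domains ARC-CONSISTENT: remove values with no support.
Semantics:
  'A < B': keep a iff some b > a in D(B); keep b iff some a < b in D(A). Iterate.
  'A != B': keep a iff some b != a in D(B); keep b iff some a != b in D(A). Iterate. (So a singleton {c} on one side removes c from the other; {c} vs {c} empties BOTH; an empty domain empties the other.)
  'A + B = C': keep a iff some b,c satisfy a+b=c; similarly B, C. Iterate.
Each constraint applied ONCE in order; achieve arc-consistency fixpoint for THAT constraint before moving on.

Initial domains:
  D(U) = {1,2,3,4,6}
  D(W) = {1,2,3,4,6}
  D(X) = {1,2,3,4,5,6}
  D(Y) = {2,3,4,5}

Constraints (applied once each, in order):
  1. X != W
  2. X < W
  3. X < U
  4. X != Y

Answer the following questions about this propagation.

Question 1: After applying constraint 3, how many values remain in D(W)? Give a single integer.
Answer: 4

Derivation:
Constraint 1 (X != W) on D(X)={1,2,3,4,5,6} D(W)={1,2,3,4,6}: no change
Constraint 2 (X < W) on D(X)={1,2,3,4,5,6} D(W)={1,2,3,4,6}: X {1,2,3,4,5,6}->{1,2,3,4,5}; W {1,2,3,4,6}->{2,3,4,6}
Constraint 3 (X < U) on D(X)={1,2,3,4,5} D(U)={1,2,3,4,6}: U {1,2,3,4,6}->{2,3,4,6}
So after constraint 3: D(W)={2,3,4,6}, size = 4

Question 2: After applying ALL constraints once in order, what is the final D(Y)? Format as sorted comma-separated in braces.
Constraint 1 (X != W) on D(X)={1,2,3,4,5,6} D(W)={1,2,3,4,6}: no change
Constraint 2 (X < W) on D(X)={1,2,3,4,5,6} D(W)={1,2,3,4,6}: X {1,2,3,4,5,6}->{1,2,3,4,5}; W {1,2,3,4,6}->{2,3,4,6}
Constraint 3 (X < U) on D(X)={1,2,3,4,5} D(U)={1,2,3,4,6}: U {1,2,3,4,6}->{2,3,4,6}
Constraint 4 (X != Y) on D(X)={1,2,3,4,5} D(Y)={2,3,4,5}: no change
So after all 4 constraints: D(Y) = {2,3,4,5}

Answer: {2,3,4,5}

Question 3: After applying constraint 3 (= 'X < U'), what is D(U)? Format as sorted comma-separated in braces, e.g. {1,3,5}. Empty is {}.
Constraint 1 (X != W) on D(X)={1,2,3,4,5,6} D(W)={1,2,3,4,6}: no change
Constraint 2 (X < W) on D(X)={1,2,3,4,5,6} D(W)={1,2,3,4,6}: X {1,2,3,4,5,6}->{1,2,3,4,5}; W {1,2,3,4,6}->{2,3,4,6}
Constraint 3 (X < U) on D(X)={1,2,3,4,5} D(U)={1,2,3,4,6}: U {1,2,3,4,6}->{2,3,4,6}
So after constraint 3: D(U) = {2,3,4,6}

Answer: {2,3,4,6}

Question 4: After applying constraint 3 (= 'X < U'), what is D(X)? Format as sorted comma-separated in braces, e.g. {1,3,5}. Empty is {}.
Constraint 1 (X != W) on D(X)={1,2,3,4,5,6} D(W)={1,2,3,4,6}: no change
Constraint 2 (X < W) on D(X)={1,2,3,4,5,6} D(W)={1,2,3,4,6}: X {1,2,3,4,5,6}->{1,2,3,4,5}; W {1,2,3,4,6}->{2,3,4,6}
Constraint 3 (X < U) on D(X)={1,2,3,4,5} D(U)={1,2,3,4,6}: U {1,2,3,4,6}->{2,3,4,6}
So after constraint 3: D(X) = {1,2,3,4,5}

Answer: {1,2,3,4,5}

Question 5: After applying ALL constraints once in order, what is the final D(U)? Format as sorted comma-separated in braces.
Constraint 1 (X != W) on D(X)={1,2,3,4,5,6} D(W)={1,2,3,4,6}: no change
Constraint 2 (X < W) on D(X)={1,2,3,4,5,6} D(W)={1,2,3,4,6}: X {1,2,3,4,5,6}->{1,2,3,4,5}; W {1,2,3,4,6}->{2,3,4,6}
Constraint 3 (X < U) on D(X)={1,2,3,4,5} D(U)={1,2,3,4,6}: U {1,2,3,4,6}->{2,3,4,6}
Constraint 4 (X != Y) on D(X)={1,2,3,4,5} D(Y)={2,3,4,5}: no change
So after all 4 constraints: D(U) = {2,3,4,6}

Answer: {2,3,4,6}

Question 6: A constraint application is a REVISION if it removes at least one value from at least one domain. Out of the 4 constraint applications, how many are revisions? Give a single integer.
Answer: 2

Derivation:
Constraint 1 (X != W) on D(X)={1,2,3,4,5,6} D(W)={1,2,3,4,6}: no change => not a revision
Constraint 2 (X < W) on D(X)={1,2,3,4,5,6} D(W)={1,2,3,4,6}: X {1,2,3,4,5,6}->{1,2,3,4,5}; W {1,2,3,4,6}->{2,3,4,6} => REVISION
Constraint 3 (X < U) on D(X)={1,2,3,4,5} D(U)={1,2,3,4,6}: U {1,2,3,4,6}->{2,3,4,6} => REVISION
Constraint 4 (X != Y) on D(X)={1,2,3,4,5} D(Y)={2,3,4,5}: no change => not a revision
Total revisions = 2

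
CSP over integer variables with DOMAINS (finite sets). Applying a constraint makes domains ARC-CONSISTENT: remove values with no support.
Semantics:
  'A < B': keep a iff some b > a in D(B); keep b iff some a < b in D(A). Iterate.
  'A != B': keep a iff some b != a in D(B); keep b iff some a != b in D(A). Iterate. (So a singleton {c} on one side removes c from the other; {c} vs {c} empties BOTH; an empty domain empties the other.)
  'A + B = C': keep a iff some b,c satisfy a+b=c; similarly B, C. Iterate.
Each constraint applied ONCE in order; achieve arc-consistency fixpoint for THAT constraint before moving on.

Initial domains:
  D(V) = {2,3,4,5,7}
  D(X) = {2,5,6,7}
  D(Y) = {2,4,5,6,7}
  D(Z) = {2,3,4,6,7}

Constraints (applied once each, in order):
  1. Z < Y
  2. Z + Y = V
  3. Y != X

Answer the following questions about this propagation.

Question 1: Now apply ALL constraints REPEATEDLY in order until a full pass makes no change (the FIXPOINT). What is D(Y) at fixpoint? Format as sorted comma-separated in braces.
Answer: {4,5}

Derivation:
pass 0 (initial): D(Y)={2,4,5,6,7}
pass 1: V {2,3,4,5,7}->{7}; Y {2,4,5,6,7}->{4,5}; Z {2,3,4,6,7}->{2,3}
pass 2: no change
Fixpoint after 2 passes: D(Y) = {4,5}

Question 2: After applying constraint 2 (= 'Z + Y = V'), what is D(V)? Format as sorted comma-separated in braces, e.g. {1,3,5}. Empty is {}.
Constraint 1 (Z < Y) on D(Z)={2,3,4,6,7} D(Y)={2,4,5,6,7}: Z {2,3,4,6,7}->{2,3,4,6}; Y {2,4,5,6,7}->{4,5,6,7}
Constraint 2 (Z + Y = V) on D(Z)={2,3,4,6} D(Y)={4,5,6,7} D(V)={2,3,4,5,7}: Z {2,3,4,6}->{2,3}; Y {4,5,6,7}->{4,5}; V {2,3,4,5,7}->{7}
So after constraint 2: D(V) = {7}

Answer: {7}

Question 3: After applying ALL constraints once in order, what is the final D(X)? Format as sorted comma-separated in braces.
Answer: {2,5,6,7}

Derivation:
Constraint 1 (Z < Y) on D(Z)={2,3,4,6,7} D(Y)={2,4,5,6,7}: Z {2,3,4,6,7}->{2,3,4,6}; Y {2,4,5,6,7}->{4,5,6,7}
Constraint 2 (Z + Y = V) on D(Z)={2,3,4,6} D(Y)={4,5,6,7} D(V)={2,3,4,5,7}: Z {2,3,4,6}->{2,3}; Y {4,5,6,7}->{4,5}; V {2,3,4,5,7}->{7}
Constraint 3 (Y != X) on D(Y)={4,5} D(X)={2,5,6,7}: no change
So after all 3 constraints: D(X) = {2,5,6,7}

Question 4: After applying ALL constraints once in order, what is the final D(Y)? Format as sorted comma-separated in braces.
Answer: {4,5}

Derivation:
Constraint 1 (Z < Y) on D(Z)={2,3,4,6,7} D(Y)={2,4,5,6,7}: Z {2,3,4,6,7}->{2,3,4,6}; Y {2,4,5,6,7}->{4,5,6,7}
Constraint 2 (Z + Y = V) on D(Z)={2,3,4,6} D(Y)={4,5,6,7} D(V)={2,3,4,5,7}: Z {2,3,4,6}->{2,3}; Y {4,5,6,7}->{4,5}; V {2,3,4,5,7}->{7}
Constraint 3 (Y != X) on D(Y)={4,5} D(X)={2,5,6,7}: no change
So after all 3 constraints: D(Y) = {4,5}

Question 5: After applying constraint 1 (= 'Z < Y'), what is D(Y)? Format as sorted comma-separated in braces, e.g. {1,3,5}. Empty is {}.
Answer: {4,5,6,7}

Derivation:
Constraint 1 (Z < Y) on D(Z)={2,3,4,6,7} D(Y)={2,4,5,6,7}: Z {2,3,4,6,7}->{2,3,4,6}; Y {2,4,5,6,7}->{4,5,6,7}
So after constraint 1: D(Y) = {4,5,6,7}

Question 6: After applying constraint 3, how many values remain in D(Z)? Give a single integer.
Answer: 2

Derivation:
Constraint 1 (Z < Y) on D(Z)={2,3,4,6,7} D(Y)={2,4,5,6,7}: Z {2,3,4,6,7}->{2,3,4,6}; Y {2,4,5,6,7}->{4,5,6,7}
Constraint 2 (Z + Y = V) on D(Z)={2,3,4,6} D(Y)={4,5,6,7} D(V)={2,3,4,5,7}: Z {2,3,4,6}->{2,3}; Y {4,5,6,7}->{4,5}; V {2,3,4,5,7}->{7}
Constraint 3 (Y != X) on D(Y)={4,5} D(X)={2,5,6,7}: no change
So after constraint 3: D(Z)={2,3}, size = 2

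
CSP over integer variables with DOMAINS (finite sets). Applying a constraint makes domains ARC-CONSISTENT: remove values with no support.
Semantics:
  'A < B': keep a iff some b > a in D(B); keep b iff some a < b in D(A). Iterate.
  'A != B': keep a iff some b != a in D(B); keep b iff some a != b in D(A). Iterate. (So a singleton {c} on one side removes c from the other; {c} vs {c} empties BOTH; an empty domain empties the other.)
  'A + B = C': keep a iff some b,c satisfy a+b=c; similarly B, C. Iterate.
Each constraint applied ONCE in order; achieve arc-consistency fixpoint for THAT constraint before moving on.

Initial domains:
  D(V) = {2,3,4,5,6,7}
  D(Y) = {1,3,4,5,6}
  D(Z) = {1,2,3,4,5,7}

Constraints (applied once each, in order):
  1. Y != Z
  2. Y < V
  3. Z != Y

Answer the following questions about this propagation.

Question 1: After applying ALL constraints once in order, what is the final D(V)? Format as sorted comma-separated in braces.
Constraint 1 (Y != Z) on D(Y)={1,3,4,5,6} D(Z)={1,2,3,4,5,7}: no change
Constraint 2 (Y < V) on D(Y)={1,3,4,5,6} D(V)={2,3,4,5,6,7}: no change
Constraint 3 (Z != Y) on D(Z)={1,2,3,4,5,7} D(Y)={1,3,4,5,6}: no change
So after all 3 constraints: D(V) = {2,3,4,5,6,7}

Answer: {2,3,4,5,6,7}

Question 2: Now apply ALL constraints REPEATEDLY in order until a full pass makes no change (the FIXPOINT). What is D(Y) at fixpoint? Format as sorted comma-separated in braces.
pass 0 (initial): D(Y)={1,3,4,5,6}
pass 1: no change
Fixpoint after 1 passes: D(Y) = {1,3,4,5,6}

Answer: {1,3,4,5,6}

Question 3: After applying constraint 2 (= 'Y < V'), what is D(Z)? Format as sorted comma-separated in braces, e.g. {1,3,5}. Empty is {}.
Constraint 1 (Y != Z) on D(Y)={1,3,4,5,6} D(Z)={1,2,3,4,5,7}: no change
Constraint 2 (Y < V) on D(Y)={1,3,4,5,6} D(V)={2,3,4,5,6,7}: no change
So after constraint 2: D(Z) = {1,2,3,4,5,7}

Answer: {1,2,3,4,5,7}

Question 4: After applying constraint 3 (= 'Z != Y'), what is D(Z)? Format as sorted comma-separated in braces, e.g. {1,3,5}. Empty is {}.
Answer: {1,2,3,4,5,7}

Derivation:
Constraint 1 (Y != Z) on D(Y)={1,3,4,5,6} D(Z)={1,2,3,4,5,7}: no change
Constraint 2 (Y < V) on D(Y)={1,3,4,5,6} D(V)={2,3,4,5,6,7}: no change
Constraint 3 (Z != Y) on D(Z)={1,2,3,4,5,7} D(Y)={1,3,4,5,6}: no change
So after constraint 3: D(Z) = {1,2,3,4,5,7}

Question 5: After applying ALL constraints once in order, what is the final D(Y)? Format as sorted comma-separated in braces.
Answer: {1,3,4,5,6}

Derivation:
Constraint 1 (Y != Z) on D(Y)={1,3,4,5,6} D(Z)={1,2,3,4,5,7}: no change
Constraint 2 (Y < V) on D(Y)={1,3,4,5,6} D(V)={2,3,4,5,6,7}: no change
Constraint 3 (Z != Y) on D(Z)={1,2,3,4,5,7} D(Y)={1,3,4,5,6}: no change
So after all 3 constraints: D(Y) = {1,3,4,5,6}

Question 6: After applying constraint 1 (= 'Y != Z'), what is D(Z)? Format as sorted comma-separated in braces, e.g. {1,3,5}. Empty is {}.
Constraint 1 (Y != Z) on D(Y)={1,3,4,5,6} D(Z)={1,2,3,4,5,7}: no change
So after constraint 1: D(Z) = {1,2,3,4,5,7}

Answer: {1,2,3,4,5,7}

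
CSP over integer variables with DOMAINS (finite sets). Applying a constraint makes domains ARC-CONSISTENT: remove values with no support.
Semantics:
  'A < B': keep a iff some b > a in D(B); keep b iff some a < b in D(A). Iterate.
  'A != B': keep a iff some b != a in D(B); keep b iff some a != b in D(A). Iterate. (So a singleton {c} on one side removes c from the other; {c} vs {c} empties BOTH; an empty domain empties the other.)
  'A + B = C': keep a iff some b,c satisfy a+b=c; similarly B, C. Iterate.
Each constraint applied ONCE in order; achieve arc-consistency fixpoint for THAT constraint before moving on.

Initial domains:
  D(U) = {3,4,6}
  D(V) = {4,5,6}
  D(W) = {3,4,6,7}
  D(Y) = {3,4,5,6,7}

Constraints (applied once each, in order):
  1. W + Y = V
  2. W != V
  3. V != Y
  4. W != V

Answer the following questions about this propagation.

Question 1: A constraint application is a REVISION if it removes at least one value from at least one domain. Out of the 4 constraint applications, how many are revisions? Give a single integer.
Constraint 1 (W + Y = V) on D(W)={3,4,6,7} D(Y)={3,4,5,6,7} D(V)={4,5,6}: W {3,4,6,7}->{3}; Y {3,4,5,6,7}->{3}; V {4,5,6}->{6} => REVISION
Constraint 2 (W != V) on D(W)={3} D(V)={6}: no change => not a revision
Constraint 3 (V != Y) on D(V)={6} D(Y)={3}: no change => not a revision
Constraint 4 (W != V) on D(W)={3} D(V)={6}: no change => not a revision
Total revisions = 1

Answer: 1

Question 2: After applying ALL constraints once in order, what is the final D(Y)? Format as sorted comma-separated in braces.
Answer: {3}

Derivation:
Constraint 1 (W + Y = V) on D(W)={3,4,6,7} D(Y)={3,4,5,6,7} D(V)={4,5,6}: W {3,4,6,7}->{3}; Y {3,4,5,6,7}->{3}; V {4,5,6}->{6}
Constraint 2 (W != V) on D(W)={3} D(V)={6}: no change
Constraint 3 (V != Y) on D(V)={6} D(Y)={3}: no change
Constraint 4 (W != V) on D(W)={3} D(V)={6}: no change
So after all 4 constraints: D(Y) = {3}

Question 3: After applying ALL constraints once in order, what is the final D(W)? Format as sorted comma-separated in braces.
Constraint 1 (W + Y = V) on D(W)={3,4,6,7} D(Y)={3,4,5,6,7} D(V)={4,5,6}: W {3,4,6,7}->{3}; Y {3,4,5,6,7}->{3}; V {4,5,6}->{6}
Constraint 2 (W != V) on D(W)={3} D(V)={6}: no change
Constraint 3 (V != Y) on D(V)={6} D(Y)={3}: no change
Constraint 4 (W != V) on D(W)={3} D(V)={6}: no change
So after all 4 constraints: D(W) = {3}

Answer: {3}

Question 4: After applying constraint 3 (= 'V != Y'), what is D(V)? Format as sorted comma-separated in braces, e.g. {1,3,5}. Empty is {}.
Answer: {6}

Derivation:
Constraint 1 (W + Y = V) on D(W)={3,4,6,7} D(Y)={3,4,5,6,7} D(V)={4,5,6}: W {3,4,6,7}->{3}; Y {3,4,5,6,7}->{3}; V {4,5,6}->{6}
Constraint 2 (W != V) on D(W)={3} D(V)={6}: no change
Constraint 3 (V != Y) on D(V)={6} D(Y)={3}: no change
So after constraint 3: D(V) = {6}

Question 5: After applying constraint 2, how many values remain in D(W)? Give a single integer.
Constraint 1 (W + Y = V) on D(W)={3,4,6,7} D(Y)={3,4,5,6,7} D(V)={4,5,6}: W {3,4,6,7}->{3}; Y {3,4,5,6,7}->{3}; V {4,5,6}->{6}
Constraint 2 (W != V) on D(W)={3} D(V)={6}: no change
So after constraint 2: D(W)={3}, size = 1

Answer: 1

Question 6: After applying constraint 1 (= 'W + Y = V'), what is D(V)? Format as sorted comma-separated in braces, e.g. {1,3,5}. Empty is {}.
Constraint 1 (W + Y = V) on D(W)={3,4,6,7} D(Y)={3,4,5,6,7} D(V)={4,5,6}: W {3,4,6,7}->{3}; Y {3,4,5,6,7}->{3}; V {4,5,6}->{6}
So after constraint 1: D(V) = {6}

Answer: {6}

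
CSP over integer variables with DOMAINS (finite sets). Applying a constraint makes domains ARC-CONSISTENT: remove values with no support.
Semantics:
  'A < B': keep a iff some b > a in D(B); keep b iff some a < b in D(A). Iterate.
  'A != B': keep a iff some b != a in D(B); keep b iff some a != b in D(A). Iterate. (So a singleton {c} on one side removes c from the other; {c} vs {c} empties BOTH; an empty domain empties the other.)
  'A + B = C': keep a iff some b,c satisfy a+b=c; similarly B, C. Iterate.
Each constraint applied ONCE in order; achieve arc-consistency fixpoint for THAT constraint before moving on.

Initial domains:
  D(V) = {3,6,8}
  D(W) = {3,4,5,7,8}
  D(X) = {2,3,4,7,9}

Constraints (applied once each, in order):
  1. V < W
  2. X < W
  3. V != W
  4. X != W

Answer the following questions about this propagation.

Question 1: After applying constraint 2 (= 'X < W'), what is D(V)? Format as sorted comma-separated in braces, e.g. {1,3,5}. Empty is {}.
Answer: {3,6}

Derivation:
Constraint 1 (V < W) on D(V)={3,6,8} D(W)={3,4,5,7,8}: V {3,6,8}->{3,6}; W {3,4,5,7,8}->{4,5,7,8}
Constraint 2 (X < W) on D(X)={2,3,4,7,9} D(W)={4,5,7,8}: X {2,3,4,7,9}->{2,3,4,7}
So after constraint 2: D(V) = {3,6}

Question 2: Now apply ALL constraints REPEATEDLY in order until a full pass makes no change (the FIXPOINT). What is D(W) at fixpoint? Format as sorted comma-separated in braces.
Answer: {4,5,7,8}

Derivation:
pass 0 (initial): D(W)={3,4,5,7,8}
pass 1: V {3,6,8}->{3,6}; W {3,4,5,7,8}->{4,5,7,8}; X {2,3,4,7,9}->{2,3,4,7}
pass 2: no change
Fixpoint after 2 passes: D(W) = {4,5,7,8}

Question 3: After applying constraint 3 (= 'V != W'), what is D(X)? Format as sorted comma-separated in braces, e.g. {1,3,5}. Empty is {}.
Answer: {2,3,4,7}

Derivation:
Constraint 1 (V < W) on D(V)={3,6,8} D(W)={3,4,5,7,8}: V {3,6,8}->{3,6}; W {3,4,5,7,8}->{4,5,7,8}
Constraint 2 (X < W) on D(X)={2,3,4,7,9} D(W)={4,5,7,8}: X {2,3,4,7,9}->{2,3,4,7}
Constraint 3 (V != W) on D(V)={3,6} D(W)={4,5,7,8}: no change
So after constraint 3: D(X) = {2,3,4,7}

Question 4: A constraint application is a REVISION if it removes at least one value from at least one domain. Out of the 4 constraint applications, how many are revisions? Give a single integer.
Answer: 2

Derivation:
Constraint 1 (V < W) on D(V)={3,6,8} D(W)={3,4,5,7,8}: V {3,6,8}->{3,6}; W {3,4,5,7,8}->{4,5,7,8} => REVISION
Constraint 2 (X < W) on D(X)={2,3,4,7,9} D(W)={4,5,7,8}: X {2,3,4,7,9}->{2,3,4,7} => REVISION
Constraint 3 (V != W) on D(V)={3,6} D(W)={4,5,7,8}: no change => not a revision
Constraint 4 (X != W) on D(X)={2,3,4,7} D(W)={4,5,7,8}: no change => not a revision
Total revisions = 2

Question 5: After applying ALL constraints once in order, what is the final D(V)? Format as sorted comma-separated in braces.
Constraint 1 (V < W) on D(V)={3,6,8} D(W)={3,4,5,7,8}: V {3,6,8}->{3,6}; W {3,4,5,7,8}->{4,5,7,8}
Constraint 2 (X < W) on D(X)={2,3,4,7,9} D(W)={4,5,7,8}: X {2,3,4,7,9}->{2,3,4,7}
Constraint 3 (V != W) on D(V)={3,6} D(W)={4,5,7,8}: no change
Constraint 4 (X != W) on D(X)={2,3,4,7} D(W)={4,5,7,8}: no change
So after all 4 constraints: D(V) = {3,6}

Answer: {3,6}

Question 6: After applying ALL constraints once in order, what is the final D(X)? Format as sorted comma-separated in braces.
Constraint 1 (V < W) on D(V)={3,6,8} D(W)={3,4,5,7,8}: V {3,6,8}->{3,6}; W {3,4,5,7,8}->{4,5,7,8}
Constraint 2 (X < W) on D(X)={2,3,4,7,9} D(W)={4,5,7,8}: X {2,3,4,7,9}->{2,3,4,7}
Constraint 3 (V != W) on D(V)={3,6} D(W)={4,5,7,8}: no change
Constraint 4 (X != W) on D(X)={2,3,4,7} D(W)={4,5,7,8}: no change
So after all 4 constraints: D(X) = {2,3,4,7}

Answer: {2,3,4,7}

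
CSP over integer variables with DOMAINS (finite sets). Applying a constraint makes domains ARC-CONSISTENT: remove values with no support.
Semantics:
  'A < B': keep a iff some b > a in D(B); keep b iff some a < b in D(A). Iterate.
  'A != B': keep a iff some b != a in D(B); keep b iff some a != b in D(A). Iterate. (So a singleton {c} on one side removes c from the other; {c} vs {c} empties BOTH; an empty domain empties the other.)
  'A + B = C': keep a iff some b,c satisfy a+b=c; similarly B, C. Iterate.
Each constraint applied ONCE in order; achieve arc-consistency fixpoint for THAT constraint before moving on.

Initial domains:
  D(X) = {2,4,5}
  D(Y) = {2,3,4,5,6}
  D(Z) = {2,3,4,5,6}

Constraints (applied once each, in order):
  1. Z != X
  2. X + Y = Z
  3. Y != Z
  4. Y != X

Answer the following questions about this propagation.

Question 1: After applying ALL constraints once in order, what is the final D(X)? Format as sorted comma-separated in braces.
Constraint 1 (Z != X) on D(Z)={2,3,4,5,6} D(X)={2,4,5}: no change
Constraint 2 (X + Y = Z) on D(X)={2,4,5} D(Y)={2,3,4,5,6} D(Z)={2,3,4,5,6}: X {2,4,5}->{2,4}; Y {2,3,4,5,6}->{2,3,4}; Z {2,3,4,5,6}->{4,5,6}
Constraint 3 (Y != Z) on D(Y)={2,3,4} D(Z)={4,5,6}: no change
Constraint 4 (Y != X) on D(Y)={2,3,4} D(X)={2,4}: no change
So after all 4 constraints: D(X) = {2,4}

Answer: {2,4}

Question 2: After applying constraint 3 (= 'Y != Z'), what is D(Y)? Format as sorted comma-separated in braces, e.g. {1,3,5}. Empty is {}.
Constraint 1 (Z != X) on D(Z)={2,3,4,5,6} D(X)={2,4,5}: no change
Constraint 2 (X + Y = Z) on D(X)={2,4,5} D(Y)={2,3,4,5,6} D(Z)={2,3,4,5,6}: X {2,4,5}->{2,4}; Y {2,3,4,5,6}->{2,3,4}; Z {2,3,4,5,6}->{4,5,6}
Constraint 3 (Y != Z) on D(Y)={2,3,4} D(Z)={4,5,6}: no change
So after constraint 3: D(Y) = {2,3,4}

Answer: {2,3,4}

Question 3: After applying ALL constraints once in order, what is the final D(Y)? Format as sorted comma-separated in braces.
Constraint 1 (Z != X) on D(Z)={2,3,4,5,6} D(X)={2,4,5}: no change
Constraint 2 (X + Y = Z) on D(X)={2,4,5} D(Y)={2,3,4,5,6} D(Z)={2,3,4,5,6}: X {2,4,5}->{2,4}; Y {2,3,4,5,6}->{2,3,4}; Z {2,3,4,5,6}->{4,5,6}
Constraint 3 (Y != Z) on D(Y)={2,3,4} D(Z)={4,5,6}: no change
Constraint 4 (Y != X) on D(Y)={2,3,4} D(X)={2,4}: no change
So after all 4 constraints: D(Y) = {2,3,4}

Answer: {2,3,4}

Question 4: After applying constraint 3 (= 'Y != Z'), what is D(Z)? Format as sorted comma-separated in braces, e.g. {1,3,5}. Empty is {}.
Constraint 1 (Z != X) on D(Z)={2,3,4,5,6} D(X)={2,4,5}: no change
Constraint 2 (X + Y = Z) on D(X)={2,4,5} D(Y)={2,3,4,5,6} D(Z)={2,3,4,5,6}: X {2,4,5}->{2,4}; Y {2,3,4,5,6}->{2,3,4}; Z {2,3,4,5,6}->{4,5,6}
Constraint 3 (Y != Z) on D(Y)={2,3,4} D(Z)={4,5,6}: no change
So after constraint 3: D(Z) = {4,5,6}

Answer: {4,5,6}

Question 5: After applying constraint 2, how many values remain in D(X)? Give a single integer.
Answer: 2

Derivation:
Constraint 1 (Z != X) on D(Z)={2,3,4,5,6} D(X)={2,4,5}: no change
Constraint 2 (X + Y = Z) on D(X)={2,4,5} D(Y)={2,3,4,5,6} D(Z)={2,3,4,5,6}: X {2,4,5}->{2,4}; Y {2,3,4,5,6}->{2,3,4}; Z {2,3,4,5,6}->{4,5,6}
So after constraint 2: D(X)={2,4}, size = 2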